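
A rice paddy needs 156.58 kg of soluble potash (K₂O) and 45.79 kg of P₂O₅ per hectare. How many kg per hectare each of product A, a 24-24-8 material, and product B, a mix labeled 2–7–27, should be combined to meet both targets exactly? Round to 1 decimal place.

With a, b = kg per hectare of product A and product B:
K₂O: 0.08·a + 0.27·b = 156.58
P₂O₅: 0.24·a + 0.07·b = 45.79
Eliminate b: (row1) − 0.27/0.07·(row2) → -0.845714·a = -20.0386, so a = 23.6943.
Then b = (45.79 − 0.24·23.6943) / 0.07 = 572.905.

23.7 kg product A, 572.9 kg product B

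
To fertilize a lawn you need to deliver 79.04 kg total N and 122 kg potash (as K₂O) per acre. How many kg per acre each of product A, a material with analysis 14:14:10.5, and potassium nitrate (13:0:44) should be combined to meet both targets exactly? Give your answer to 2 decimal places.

394.53 kg product A, 183.12 kg potassium nitrate

With a, b = kg per acre of product A and potassium nitrate:
N: 0.14·a + 0.13·b = 79.04
K₂O: 0.105·a + 0.44·b = 122
Solving simultaneously: a = 394.528, b = 183.124.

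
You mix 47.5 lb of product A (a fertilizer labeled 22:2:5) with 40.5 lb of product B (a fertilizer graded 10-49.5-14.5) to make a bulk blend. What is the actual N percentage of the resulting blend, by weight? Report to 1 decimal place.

16.5% N

Total mass = 47.5 + 40.5 = 88 lb.
N mass = 22%×47.5 + 10%×40.5 = 14.5 lb.
% N = 14.5 / 88 = 16.4773%.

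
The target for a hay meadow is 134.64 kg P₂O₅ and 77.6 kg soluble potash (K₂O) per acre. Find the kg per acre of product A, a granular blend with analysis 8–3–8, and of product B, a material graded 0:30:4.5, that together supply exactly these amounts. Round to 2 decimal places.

760.32 kg product A, 372.77 kg product B

With a, b = kg per acre of product A and product B:
P₂O₅: 0.03·a + 0.3·b = 134.64
K₂O: 0.08·a + 0.045·b = 77.6
Eliminate a: (row1) − 0.03/0.08·(row2) → 0.283125·b = 105.54, so b = 372.768.
Back-substitute: a = (134.64 − 0.3·372.768) / 0.03 = 760.318.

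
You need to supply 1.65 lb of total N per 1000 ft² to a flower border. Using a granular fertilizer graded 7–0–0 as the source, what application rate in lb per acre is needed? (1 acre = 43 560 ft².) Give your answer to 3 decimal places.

Product per 1000 ft² = 1.65 / 7% = 23.5714 lb.
Convert to per acre: 23.5714 × 43.56 = 1026.7714 lb.

1026.771 lb of product per acre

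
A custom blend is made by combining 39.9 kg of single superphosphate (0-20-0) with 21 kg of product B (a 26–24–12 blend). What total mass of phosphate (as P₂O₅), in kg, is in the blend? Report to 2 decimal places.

P₂O₅ mass = 20%×39.9 + 24%×21 = 13.02 kg.

13.02 kg P₂O₅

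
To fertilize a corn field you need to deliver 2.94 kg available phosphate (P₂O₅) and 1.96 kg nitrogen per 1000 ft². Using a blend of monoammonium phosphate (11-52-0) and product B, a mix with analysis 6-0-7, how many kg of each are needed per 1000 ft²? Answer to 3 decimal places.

Per-1000 ft² balance (a = monoammonium phosphate, b = product B):
P₂O₅: 0.52·a + 0·b = 2.94
N: 0.11·a + 0.06·b = 1.96
Solving simultaneously: a = 5.65385, b = 22.3013.

5.654 kg monoammonium phosphate, 22.301 kg product B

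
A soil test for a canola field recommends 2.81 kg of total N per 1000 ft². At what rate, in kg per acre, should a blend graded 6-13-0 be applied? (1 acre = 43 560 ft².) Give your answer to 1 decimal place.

2040.1 kg of product per acre

Product per 1000 ft² = 2.81 / 6% = 46.8333 kg.
Convert to per acre: 46.8333 × 43.56 = 2040.06 kg.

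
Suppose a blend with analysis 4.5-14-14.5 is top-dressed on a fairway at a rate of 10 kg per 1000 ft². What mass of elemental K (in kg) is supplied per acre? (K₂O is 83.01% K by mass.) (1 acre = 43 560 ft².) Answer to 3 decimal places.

K₂O per 1000 ft² = 10 × 14.5% = 1.45 kg.
Elemental K = 1.45 × 0.8301 = 1.20364 kg per 1000 ft².
Convert to per acre: 1.20364 × 43.56 = 52.4308 kg.

52.431 kg K per acre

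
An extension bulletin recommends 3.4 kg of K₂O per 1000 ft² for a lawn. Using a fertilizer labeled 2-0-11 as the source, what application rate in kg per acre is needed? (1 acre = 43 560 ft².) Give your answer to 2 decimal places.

1346.40 kg of product per acre

Product per 1000 ft² = 3.4 / 11% = 30.9091 kg.
Convert to per acre: 30.9091 × 43.56 = 1346.4 kg.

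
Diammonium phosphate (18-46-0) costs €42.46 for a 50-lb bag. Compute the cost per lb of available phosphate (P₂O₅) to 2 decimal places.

P₂O₅ in bag = 50 × 46% = 23 lb.
Cost per lb P₂O₅ = €42.46 / 23 = €1.8461.

€1.85 per lb P₂O₅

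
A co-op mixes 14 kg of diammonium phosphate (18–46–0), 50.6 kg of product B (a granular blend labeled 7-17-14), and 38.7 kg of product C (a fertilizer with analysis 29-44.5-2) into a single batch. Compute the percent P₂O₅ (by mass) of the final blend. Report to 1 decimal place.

31.2% P₂O₅

Total mass = 14 + 50.6 + 38.7 = 103.3 kg.
P₂O₅ mass = 46%×14 + 17%×50.6 + 44.5%×38.7 = 32.2635 kg.
% P₂O₅ = 32.2635 / 103.3 = 31.2328%.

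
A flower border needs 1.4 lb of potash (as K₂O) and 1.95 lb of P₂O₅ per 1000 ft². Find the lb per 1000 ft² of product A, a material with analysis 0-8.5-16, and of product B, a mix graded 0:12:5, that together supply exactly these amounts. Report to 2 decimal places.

Per-1000 ft² balance (a = product A, b = product B):
K₂O: 0.16·a + 0.05·b = 1.4
P₂O₅: 0.085·a + 0.12·b = 1.95
Eliminate b: (row1) − 0.05/0.12·(row2) → 0.124583·a = 0.5875, so a = 4.71572.
Then b = (1.95 − 0.085·4.71572) / 0.12 = 12.9097.

4.72 lb product A, 12.91 lb product B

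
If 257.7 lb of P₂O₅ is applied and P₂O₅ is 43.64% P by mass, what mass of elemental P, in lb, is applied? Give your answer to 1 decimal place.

112.5 lb P

P = 257.7 × 0.4364 = 112.46 lb.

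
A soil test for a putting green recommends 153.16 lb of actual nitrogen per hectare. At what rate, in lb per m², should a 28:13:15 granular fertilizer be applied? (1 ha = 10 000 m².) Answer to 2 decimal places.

0.05 lb of product per sq m

Product per hectare = 153.16 / 28% = 547 lb.
Convert to per m²: 547 × 0.0001 = 0.0547 lb.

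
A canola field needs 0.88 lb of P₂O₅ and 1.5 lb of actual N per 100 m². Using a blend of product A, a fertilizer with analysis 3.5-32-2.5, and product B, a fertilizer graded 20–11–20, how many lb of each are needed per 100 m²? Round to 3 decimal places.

With a, b = lb per 100 m² of product A and product B:
P₂O₅: 0.32·a + 0.11·b = 0.88
N: 0.035·a + 0.2·b = 1.5
Eliminate b: (row1) − 0.11/0.2·(row2) → 0.30075·a = 0.055, so a = 0.182876.
Then b = (1.5 − 0.035·0.182876) / 0.2 = 7.467997.

0.183 lb product A, 7.468 lb product B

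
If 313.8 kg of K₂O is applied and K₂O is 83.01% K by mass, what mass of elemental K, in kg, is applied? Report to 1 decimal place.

K = 313.8 × 0.8301 = 260.485 kg.

260.5 kg K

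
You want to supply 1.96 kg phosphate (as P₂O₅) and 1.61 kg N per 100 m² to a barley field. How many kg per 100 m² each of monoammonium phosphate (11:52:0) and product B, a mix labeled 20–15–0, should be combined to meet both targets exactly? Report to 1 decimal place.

Per-100 m² balance (a = monoammonium phosphate, b = product B):
P₂O₅: 0.52·a + 0.15·b = 1.96
N: 0.11·a + 0.2·b = 1.61
Solving simultaneously: a = 1.72, b = 7.104.

1.7 kg monoammonium phosphate, 7.1 kg product B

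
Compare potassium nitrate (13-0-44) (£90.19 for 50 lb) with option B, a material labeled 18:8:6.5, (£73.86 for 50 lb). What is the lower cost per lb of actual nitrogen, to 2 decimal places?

£8.21 per lb N (option B)

potassium nitrate: N per bag = 50 × 13% = 6.5 lb; cost = 90.19 / 6.5 = £13.8754/lb N.
option B: N per bag = 50 × 18% = 9 lb; cost = 73.86 / 9 = £8.2067/lb N.
option B is cheaper.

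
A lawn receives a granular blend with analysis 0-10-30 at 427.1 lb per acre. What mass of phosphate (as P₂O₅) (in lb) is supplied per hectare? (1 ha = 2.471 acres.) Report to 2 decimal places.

105.54 lb P₂O₅ per hectare

P₂O₅ per acre = 427.1 × 10% = 42.71 lb.
Convert to per hectare: 42.71 × 2.471 = 105.536 lb.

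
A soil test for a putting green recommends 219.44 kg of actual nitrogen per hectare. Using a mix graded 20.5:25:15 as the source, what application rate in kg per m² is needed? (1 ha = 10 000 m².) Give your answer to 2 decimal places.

0.11 kg of product per sq m

Product per hectare = 219.44 / 20.5% = 1070.44 kg.
Convert to per m²: 1070.44 × 0.0001 = 0.107044 kg.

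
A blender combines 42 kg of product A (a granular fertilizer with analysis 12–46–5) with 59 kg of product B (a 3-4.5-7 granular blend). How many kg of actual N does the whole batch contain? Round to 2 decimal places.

6.81 kg N

N mass = 12%×42 + 3%×59 = 6.81 kg.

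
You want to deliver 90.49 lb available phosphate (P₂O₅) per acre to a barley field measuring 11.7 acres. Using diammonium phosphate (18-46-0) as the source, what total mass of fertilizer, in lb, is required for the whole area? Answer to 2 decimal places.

Product per acre = 90.49 / 46% = 196.717 lb.
Total product = 196.717 × 11.7 = 2301.593 lb.

2301.59 lb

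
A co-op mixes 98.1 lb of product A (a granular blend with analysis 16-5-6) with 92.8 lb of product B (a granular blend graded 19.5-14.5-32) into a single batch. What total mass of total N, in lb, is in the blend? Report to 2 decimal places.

N mass = 16%×98.1 + 19.5%×92.8 = 33.792 lb.

33.79 lb N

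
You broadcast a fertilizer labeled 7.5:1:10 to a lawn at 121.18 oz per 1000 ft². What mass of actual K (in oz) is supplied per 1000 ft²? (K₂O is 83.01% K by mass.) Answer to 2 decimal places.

10.06 oz K per thousand sq ft

K₂O per 1000 ft² = 121.18 × 10% = 12.118 oz.
Elemental K = 12.118 × 0.8301 = 10.0592 oz per 1000 ft².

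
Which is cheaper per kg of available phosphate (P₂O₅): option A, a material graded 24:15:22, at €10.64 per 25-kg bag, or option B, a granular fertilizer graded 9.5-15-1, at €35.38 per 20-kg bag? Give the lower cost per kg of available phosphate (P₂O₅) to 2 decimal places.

€2.84 per kg P₂O₅ (option A)

option A: P₂O₅ per bag = 25 × 15% = 3.75 kg; cost = 10.64 / 3.75 = €2.8373/kg P₂O₅.
option B: P₂O₅ per bag = 20 × 15% = 3 kg; cost = 35.38 / 3 = €11.7933/kg P₂O₅.
option A is cheaper.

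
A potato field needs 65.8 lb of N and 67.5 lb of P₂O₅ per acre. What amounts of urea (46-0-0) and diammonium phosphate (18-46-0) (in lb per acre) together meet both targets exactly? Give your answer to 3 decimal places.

Per-acre balance (a = urea, b = diammonium phosphate):
N: 0.46·a + 0.18·b = 65.8
P₂O₅: 0·a + 0.46·b = 67.5
Solving simultaneously: a = 85.6238, b = 146.7391.

85.624 lb urea, 146.739 lb diammonium phosphate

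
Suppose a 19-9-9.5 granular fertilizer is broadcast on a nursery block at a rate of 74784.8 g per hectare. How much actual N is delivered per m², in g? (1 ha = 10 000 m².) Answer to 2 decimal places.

1.42 g N per sq m

nitrogen per hectare = 74784.8 × 19% = 14209.1 g.
Convert to per m²: 14209.1 × 0.0001 = 1.42091 g.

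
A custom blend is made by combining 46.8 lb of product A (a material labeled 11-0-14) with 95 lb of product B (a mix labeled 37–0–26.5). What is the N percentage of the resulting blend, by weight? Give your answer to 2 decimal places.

28.42% N

Total mass = 46.8 + 95 = 141.8 lb.
N mass = 11%×46.8 + 37%×95 = 40.298 lb.
% N = 40.298 / 141.8 = 28.4189%.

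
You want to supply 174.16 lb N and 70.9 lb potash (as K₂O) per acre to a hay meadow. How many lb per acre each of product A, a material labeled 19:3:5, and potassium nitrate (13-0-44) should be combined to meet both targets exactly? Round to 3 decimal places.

874.363 lb product A, 61.777 lb potassium nitrate

With a, b = lb per acre of product A and potassium nitrate:
N: 0.19·a + 0.13·b = 174.16
K₂O: 0.05·a + 0.44·b = 70.9
Solving simultaneously: a = 874.3632, b = 61.7769.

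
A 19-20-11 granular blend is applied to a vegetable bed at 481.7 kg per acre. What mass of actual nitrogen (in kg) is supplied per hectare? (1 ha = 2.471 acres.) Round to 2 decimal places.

226.15 kg N per hectare

nitrogen per acre = 481.7 × 19% = 91.523 kg.
Convert to per hectare: 91.523 × 2.471 = 226.153 kg.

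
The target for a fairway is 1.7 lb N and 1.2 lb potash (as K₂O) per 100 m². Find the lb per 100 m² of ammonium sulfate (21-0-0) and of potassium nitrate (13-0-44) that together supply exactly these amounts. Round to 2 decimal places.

Let a = lb of ammonium sulfate, b = lb of potassium nitrate (per 100 m²).
N: 0.21·a + 0.13·b = 1.7
K₂O: 0·a + 0.44·b = 1.2
Solving simultaneously: a = 6.40693, b = 2.72727.

6.41 lb ammonium sulfate, 2.73 lb potassium nitrate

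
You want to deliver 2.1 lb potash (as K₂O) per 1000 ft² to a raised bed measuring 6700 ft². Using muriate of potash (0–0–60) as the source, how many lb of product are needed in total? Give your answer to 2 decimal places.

23.45 lb

Product per 1000 ft² = 2.1 / 60% = 3.5 lb.
Total product = 3.5 × 6700 / 1000 = 23.45 lb.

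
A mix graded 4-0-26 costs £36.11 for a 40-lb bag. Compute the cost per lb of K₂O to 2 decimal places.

£3.47 per lb K₂O

K₂O in bag = 40 × 26% = 10.4 lb.
Cost per lb K₂O = £36.11 / 10.4 = £3.4721.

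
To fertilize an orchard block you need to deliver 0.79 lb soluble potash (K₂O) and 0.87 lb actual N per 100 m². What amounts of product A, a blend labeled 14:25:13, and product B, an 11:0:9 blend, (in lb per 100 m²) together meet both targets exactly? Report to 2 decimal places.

Per-100 m² balance (a = product A, b = product B):
K₂O: 0.13·a + 0.09·b = 0.79
N: 0.14·a + 0.11·b = 0.87
From row1: a = (0.79 − 0.09·b) / 0.13.
Into row2: 0.14·(0.79 − 0.09·b)/0.13 + 0.11·b = 0.87 → b = 1.47059, a = 5.05882.

5.06 lb product A, 1.47 lb product B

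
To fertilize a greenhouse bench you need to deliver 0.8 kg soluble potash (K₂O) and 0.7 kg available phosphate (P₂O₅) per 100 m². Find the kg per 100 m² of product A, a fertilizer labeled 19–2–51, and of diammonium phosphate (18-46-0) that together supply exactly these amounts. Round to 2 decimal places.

Let a = kg of product A, b = kg of diammonium phosphate (per 100 m²).
K₂O: 0.51·a + 0·b = 0.8
P₂O₅: 0.02·a + 0.46·b = 0.7
Eliminate a: (row1) − 0.51/0.02·(row2) → -11.73·b = -17.05, so b = 1.45354.
Back-substitute: a = (0.8 − 0·1.45354) / 0.51 = 1.56863.

1.57 kg product A, 1.45 kg diammonium phosphate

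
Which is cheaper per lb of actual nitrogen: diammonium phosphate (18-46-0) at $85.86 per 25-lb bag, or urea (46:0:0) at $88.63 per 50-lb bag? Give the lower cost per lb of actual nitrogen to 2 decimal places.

diammonium phosphate: N per bag = 25 × 18% = 4.5 lb; cost = 85.86 / 4.5 = $19.0800/lb N.
urea: N per bag = 50 × 46% = 23 lb; cost = 88.63 / 23 = $3.8535/lb N.
urea is cheaper.

$3.85 per lb N (urea)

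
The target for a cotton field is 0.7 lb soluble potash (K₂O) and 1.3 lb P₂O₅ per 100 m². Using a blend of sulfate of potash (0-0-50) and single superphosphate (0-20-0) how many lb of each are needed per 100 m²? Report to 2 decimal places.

1.40 lb sulfate of potash, 6.50 lb single superphosphate

With a, b = lb per 100 m² of sulfate of potash and single superphosphate:
K₂O: 0.5·a + 0·b = 0.7
P₂O₅: 0·a + 0.2·b = 1.3
Solving simultaneously: a = 1.4, b = 6.5.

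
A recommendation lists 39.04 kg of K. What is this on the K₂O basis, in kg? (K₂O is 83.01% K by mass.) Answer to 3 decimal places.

K₂O = 39.04 / 0.8301 = 47.03048 kg.

47.030 kg K₂O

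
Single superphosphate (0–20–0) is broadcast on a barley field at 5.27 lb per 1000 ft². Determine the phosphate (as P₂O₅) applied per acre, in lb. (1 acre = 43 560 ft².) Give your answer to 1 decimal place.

45.9 lb P₂O₅ per acre

P₂O₅ per 1000 ft² = 5.27 × 20% = 1.054 lb.
Convert to per acre: 1.054 × 43.56 = 45.9122 lb.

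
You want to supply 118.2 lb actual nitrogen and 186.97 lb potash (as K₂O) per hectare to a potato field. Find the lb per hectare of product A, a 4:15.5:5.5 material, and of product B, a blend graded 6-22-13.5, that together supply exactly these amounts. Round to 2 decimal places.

With a, b = lb per hectare of product A and product B:
N: 0.04·a + 0.06·b = 118.2
K₂O: 0.055·a + 0.135·b = 186.97
Solving simultaneously: a = 2256.571, b = 465.619.

2256.57 lb product A, 465.62 lb product B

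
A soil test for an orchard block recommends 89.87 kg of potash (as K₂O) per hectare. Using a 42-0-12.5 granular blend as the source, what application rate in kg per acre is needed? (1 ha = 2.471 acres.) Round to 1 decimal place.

Product per hectare = 89.87 / 12.5% = 718.96 kg.
Convert to per acre: 718.96 × 0.404694 = 290.959 kg.

291.0 kg of product per acre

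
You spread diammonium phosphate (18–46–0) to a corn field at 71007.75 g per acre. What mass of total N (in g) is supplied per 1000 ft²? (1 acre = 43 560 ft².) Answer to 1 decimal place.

293.4 g N per thousand sq ft

nitrogen per acre = 71007.75 × 18% = 12781.4 g.
Convert to per 1000 ft²: 12781.4 × 0.0229568 = 293.42 g.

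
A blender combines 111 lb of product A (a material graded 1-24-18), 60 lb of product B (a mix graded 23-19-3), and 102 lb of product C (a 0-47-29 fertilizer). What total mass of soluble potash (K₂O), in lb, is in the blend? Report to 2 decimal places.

K₂O mass = 18%×111 + 3%×60 + 29%×102 = 51.36 lb.

51.36 lb K₂O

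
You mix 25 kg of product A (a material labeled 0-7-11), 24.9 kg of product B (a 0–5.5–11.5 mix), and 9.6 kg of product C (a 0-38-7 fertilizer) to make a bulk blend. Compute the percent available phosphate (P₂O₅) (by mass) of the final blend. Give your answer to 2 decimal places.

Total mass = 25 + 24.9 + 9.6 = 59.5 kg.
P₂O₅ mass = 7%×25 + 5.5%×24.9 + 38%×9.6 = 6.7675 kg.
% P₂O₅ = 6.7675 / 59.5 = 11.3739%.

11.37% P₂O₅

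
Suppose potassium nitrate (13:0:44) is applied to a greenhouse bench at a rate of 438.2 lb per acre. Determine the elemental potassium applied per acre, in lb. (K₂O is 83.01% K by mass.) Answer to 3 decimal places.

K₂O per acre = 438.2 × 44% = 192.808 lb.
Elemental K = 192.808 × 0.8301 = 160.0499 lb per acre.

160.050 lb K per acre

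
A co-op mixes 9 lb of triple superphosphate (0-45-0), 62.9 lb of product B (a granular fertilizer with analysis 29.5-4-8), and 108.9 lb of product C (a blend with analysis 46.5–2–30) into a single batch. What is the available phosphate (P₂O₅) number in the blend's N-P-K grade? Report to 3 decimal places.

Total mass = 9 + 62.9 + 108.9 = 180.8 lb.
P₂O₅ mass = 45%×9 + 4%×62.9 + 2%×108.9 = 8.744 lb.
% P₂O₅ = 8.744 / 180.8 = 4.83628%.

4.836% P₂O₅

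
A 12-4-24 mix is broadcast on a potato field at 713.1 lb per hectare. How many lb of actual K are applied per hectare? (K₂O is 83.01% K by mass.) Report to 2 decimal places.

K₂O per hectare = 713.1 × 24% = 171.144 lb.
Elemental K = 171.144 × 0.8301 = 142.067 lb per hectare.

142.07 lb K per hectare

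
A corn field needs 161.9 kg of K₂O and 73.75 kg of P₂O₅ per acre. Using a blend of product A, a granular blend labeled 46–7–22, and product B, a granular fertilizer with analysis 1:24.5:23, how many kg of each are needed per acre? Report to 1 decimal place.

Per-acre balance (a = product A, b = product B):
K₂O: 0.22·a + 0.23·b = 161.9
P₂O₅: 0.07·a + 0.245·b = 73.75
Eliminate b: (row1) − 0.23/0.245·(row2) → 0.154286·a = 92.6653, so a = 600.608.
Then b = (73.75 − 0.07·600.608) / 0.245 = 129.418.

600.6 kg product A, 129.4 kg product B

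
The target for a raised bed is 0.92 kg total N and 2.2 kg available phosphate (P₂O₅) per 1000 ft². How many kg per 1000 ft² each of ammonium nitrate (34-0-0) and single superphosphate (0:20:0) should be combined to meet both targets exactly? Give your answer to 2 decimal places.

2.71 kg ammonium nitrate, 11.00 kg single superphosphate

Per-1000 ft² balance (a = ammonium nitrate, b = single superphosphate):
N: 0.34·a + 0·b = 0.92
P₂O₅: 0·a + 0.2·b = 2.2
Solving simultaneously: a = 2.70588, b = 11.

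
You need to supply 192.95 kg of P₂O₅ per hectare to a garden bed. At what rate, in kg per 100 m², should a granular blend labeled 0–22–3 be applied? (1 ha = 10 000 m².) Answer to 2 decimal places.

Product per hectare = 192.95 / 22% = 877.045 kg.
Convert to per 100 m²: 877.045 × 0.01 = 8.77045 kg.

8.77 kg of product per hundred sq m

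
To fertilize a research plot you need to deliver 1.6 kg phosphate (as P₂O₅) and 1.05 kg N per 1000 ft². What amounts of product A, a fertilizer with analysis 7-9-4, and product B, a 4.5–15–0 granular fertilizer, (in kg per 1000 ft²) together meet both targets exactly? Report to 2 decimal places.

Let a = kg of product A, b = kg of product B (per 1000 ft²).
P₂O₅: 0.09·a + 0.15·b = 1.6
N: 0.07·a + 0.045·b = 1.05
Eliminate a: (row1) − 0.09/0.07·(row2) → 0.0921429·b = 0.25, so b = 2.71318.
Back-substitute: a = (1.6 − 0.15·2.71318) / 0.09 = 13.2558.

13.26 kg product A, 2.71 kg product B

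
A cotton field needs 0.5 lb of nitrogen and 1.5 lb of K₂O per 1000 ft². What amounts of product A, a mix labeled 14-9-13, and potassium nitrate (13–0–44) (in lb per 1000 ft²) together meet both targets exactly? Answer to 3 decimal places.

0.559 lb product A, 3.244 lb potassium nitrate

Per-1000 ft² balance (a = product A, b = potassium nitrate):
N: 0.14·a + 0.13·b = 0.5
K₂O: 0.13·a + 0.44·b = 1.5
Eliminate b: (row1) − 0.13/0.44·(row2) → 0.101591·a = 0.0568182, so a = 0.559284.
Then b = (1.5 − 0.13·0.559284) / 0.44 = 3.24385.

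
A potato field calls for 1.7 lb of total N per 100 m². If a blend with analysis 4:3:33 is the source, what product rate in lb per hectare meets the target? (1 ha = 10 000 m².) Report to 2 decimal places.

4250.00 lb of product per hectare

Product per 100 m² = 1.7 / 4% = 42.5 lb.
Convert to per hectare: 42.5 × 100 = 4250 lb.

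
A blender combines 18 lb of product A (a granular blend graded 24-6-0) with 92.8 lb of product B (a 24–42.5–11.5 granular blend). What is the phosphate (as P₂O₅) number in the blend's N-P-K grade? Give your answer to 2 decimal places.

36.57% P₂O₅

Total mass = 18 + 92.8 = 110.8 lb.
P₂O₅ mass = 6%×18 + 42.5%×92.8 = 40.52 lb.
% P₂O₅ = 40.52 / 110.8 = 36.5704%.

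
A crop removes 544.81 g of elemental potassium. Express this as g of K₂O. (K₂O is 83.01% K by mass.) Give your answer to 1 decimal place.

656.3 g K₂O

K₂O = 544.81 / 0.8301 = 656.319 g.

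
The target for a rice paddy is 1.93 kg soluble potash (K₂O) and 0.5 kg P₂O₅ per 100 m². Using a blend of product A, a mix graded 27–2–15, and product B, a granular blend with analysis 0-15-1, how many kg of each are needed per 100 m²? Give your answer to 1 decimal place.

Per-100 m² balance (a = product A, b = product B):
K₂O: 0.15·a + 0.01·b = 1.93
P₂O₅: 0.02·a + 0.15·b = 0.5
From row1: a = (1.93 − 0.01·b) / 0.15.
Into row2: 0.02·(1.93 − 0.01·b)/0.15 + 0.15·b = 0.5 → b = 1.63229, a = 12.7578.

12.8 kg product A, 1.6 kg product B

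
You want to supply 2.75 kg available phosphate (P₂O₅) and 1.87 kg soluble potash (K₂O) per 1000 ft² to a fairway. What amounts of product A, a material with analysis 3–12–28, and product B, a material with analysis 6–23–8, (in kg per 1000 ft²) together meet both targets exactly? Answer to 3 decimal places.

Let a = kg of product A, b = kg of product B (per 1000 ft²).
P₂O₅: 0.12·a + 0.23·b = 2.75
K₂O: 0.28·a + 0.08·b = 1.87
Eliminate a: (row1) − 0.12/0.28·(row2) → 0.195714·b = 1.94857, so b = 9.9562.
Back-substitute: a = (2.75 − 0.23·9.9562) / 0.12 = 3.83394.

3.834 kg product A, 9.956 kg product B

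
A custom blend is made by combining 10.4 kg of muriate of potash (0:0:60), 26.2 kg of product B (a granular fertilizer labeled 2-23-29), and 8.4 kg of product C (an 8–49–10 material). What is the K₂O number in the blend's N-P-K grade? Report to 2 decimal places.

Total mass = 10.4 + 26.2 + 8.4 = 45 kg.
K₂O mass = 60%×10.4 + 29%×26.2 + 10%×8.4 = 14.678 kg.
% K₂O = 14.678 / 45 = 32.6178%.

32.62% K₂O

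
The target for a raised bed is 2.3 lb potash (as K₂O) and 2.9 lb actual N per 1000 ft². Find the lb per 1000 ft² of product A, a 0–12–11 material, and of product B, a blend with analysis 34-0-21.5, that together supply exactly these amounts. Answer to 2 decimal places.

4.24 lb product A, 8.53 lb product B

With a, b = lb per 1000 ft² of product A and product B:
K₂O: 0.11·a + 0.215·b = 2.3
N: 0·a + 0.34·b = 2.9
Solving simultaneously: a = 4.23797, b = 8.52941.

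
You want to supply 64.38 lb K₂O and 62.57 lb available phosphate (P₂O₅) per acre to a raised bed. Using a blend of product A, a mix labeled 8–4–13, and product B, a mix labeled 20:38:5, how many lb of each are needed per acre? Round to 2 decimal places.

450.12 lb product A, 117.28 lb product B

With a, b = lb per acre of product A and product B:
K₂O: 0.13·a + 0.05·b = 64.38
P₂O₅: 0.04·a + 0.38·b = 62.57
Eliminate b: (row1) − 0.05/0.38·(row2) → 0.124737·a = 56.1471, so a = 450.124.
Then b = (62.57 − 0.04·450.124) / 0.38 = 117.276.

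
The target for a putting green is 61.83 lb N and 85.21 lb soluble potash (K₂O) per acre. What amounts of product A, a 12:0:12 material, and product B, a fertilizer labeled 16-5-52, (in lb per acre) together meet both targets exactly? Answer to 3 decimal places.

With a, b = lb per acre of product A and product B:
N: 0.12·a + 0.16·b = 61.83
K₂O: 0.12·a + 0.52·b = 85.21
From row1: a = (61.83 − 0.16·b) / 0.12.
Into row2: 0.12·(61.83 − 0.16·b)/0.12 + 0.52·b = 85.21 → b = 64.9444, a = 428.6574.

428.657 lb product A, 64.944 lb product B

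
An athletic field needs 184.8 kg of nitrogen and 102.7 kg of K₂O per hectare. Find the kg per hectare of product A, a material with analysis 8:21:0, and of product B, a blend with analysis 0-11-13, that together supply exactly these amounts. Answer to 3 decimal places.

Let a = kg of product A, b = kg of product B (per hectare).
N: 0.08·a + 0·b = 184.8
K₂O: 0·a + 0.13·b = 102.7
Solving simultaneously: a = 2310, b = 790.

2310.000 kg product A, 790.000 kg product B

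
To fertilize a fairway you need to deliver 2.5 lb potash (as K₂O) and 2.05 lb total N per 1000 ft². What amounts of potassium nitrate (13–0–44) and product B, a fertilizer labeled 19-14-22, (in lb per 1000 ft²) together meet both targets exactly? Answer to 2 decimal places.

0.44 lb potassium nitrate, 10.49 lb product B

With a, b = lb per 1000 ft² of potassium nitrate and product B:
K₂O: 0.44·a + 0.22·b = 2.5
N: 0.13·a + 0.19·b = 2.05
From row1: a = (2.5 − 0.22·b) / 0.44.
Into row2: 0.13·(2.5 − 0.22·b)/0.44 + 0.19·b = 2.05 → b = 10.4909, a = 0.436364.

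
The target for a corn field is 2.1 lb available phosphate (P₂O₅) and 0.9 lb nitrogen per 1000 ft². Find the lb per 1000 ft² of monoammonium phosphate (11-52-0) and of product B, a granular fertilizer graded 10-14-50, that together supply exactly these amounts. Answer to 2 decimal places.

With a, b = lb per 1000 ft² of monoammonium phosphate and product B:
P₂O₅: 0.52·a + 0.14·b = 2.1
N: 0.11·a + 0.1·b = 0.9
From row1: a = (2.1 − 0.14·b) / 0.52.
Into row2: 0.11·(2.1 − 0.14·b)/0.52 + 0.1·b = 0.9 → b = 6.47541, a = 2.29508.

2.30 lb monoammonium phosphate, 6.48 lb product B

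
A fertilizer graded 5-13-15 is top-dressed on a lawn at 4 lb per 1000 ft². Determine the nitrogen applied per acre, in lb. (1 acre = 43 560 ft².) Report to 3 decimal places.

nitrogen per 1000 ft² = 4 × 5% = 0.2 lb.
Convert to per acre: 0.2 × 43.56 = 8.712 lb.

8.712 lb N per acre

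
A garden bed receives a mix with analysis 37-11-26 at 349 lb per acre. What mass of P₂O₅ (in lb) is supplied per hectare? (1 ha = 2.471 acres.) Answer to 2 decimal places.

P₂O₅ per acre = 349 × 11% = 38.39 lb.
Convert to per hectare: 38.39 × 2.471 = 94.8617 lb.

94.86 lb P₂O₅ per hectare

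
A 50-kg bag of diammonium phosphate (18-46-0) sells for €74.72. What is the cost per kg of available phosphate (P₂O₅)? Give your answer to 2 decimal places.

P₂O₅ in bag = 50 × 46% = 23 kg.
Cost per kg P₂O₅ = €74.72 / 23 = €3.2487.

€3.25 per kg P₂O₅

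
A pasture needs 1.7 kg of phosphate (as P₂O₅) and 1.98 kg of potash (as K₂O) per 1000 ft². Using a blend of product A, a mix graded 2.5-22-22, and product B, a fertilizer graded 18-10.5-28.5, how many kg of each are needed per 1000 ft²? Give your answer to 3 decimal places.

6.985 kg product A, 1.556 kg product B

Let a = kg of product A, b = kg of product B (per 1000 ft²).
P₂O₅: 0.22·a + 0.105·b = 1.7
K₂O: 0.22·a + 0.285·b = 1.98
Eliminate b: (row1) − 0.105/0.285·(row2) → 0.138947·a = 0.970526, so a = 6.98485.
Then b = (1.98 − 0.22·6.98485) / 0.285 = 1.55556.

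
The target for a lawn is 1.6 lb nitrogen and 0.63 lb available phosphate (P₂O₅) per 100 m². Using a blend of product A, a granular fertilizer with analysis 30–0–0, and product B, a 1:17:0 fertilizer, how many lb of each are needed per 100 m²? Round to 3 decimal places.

5.210 lb product A, 3.706 lb product B

With a, b = lb per 100 m² of product A and product B:
N: 0.3·a + 0.01·b = 1.6
P₂O₅: 0·a + 0.17·b = 0.63
Solving simultaneously: a = 5.2098, b = 3.70588.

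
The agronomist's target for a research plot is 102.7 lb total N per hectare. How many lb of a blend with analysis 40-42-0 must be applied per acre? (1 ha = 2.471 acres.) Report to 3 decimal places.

103.905 lb of product per acre

Product per hectare = 102.7 / 40% = 256.75 lb.
Convert to per acre: 256.75 × 0.404694 = 103.9053 lb.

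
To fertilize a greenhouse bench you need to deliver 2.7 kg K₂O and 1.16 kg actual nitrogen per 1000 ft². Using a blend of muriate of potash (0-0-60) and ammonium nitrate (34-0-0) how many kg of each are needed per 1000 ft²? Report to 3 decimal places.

With a, b = kg per 1000 ft² of muriate of potash and ammonium nitrate:
K₂O: 0.6·a + 0·b = 2.7
N: 0·a + 0.34·b = 1.16
Solving simultaneously: a = 4.5, b = 3.41176.

4.500 kg muriate of potash, 3.412 kg ammonium nitrate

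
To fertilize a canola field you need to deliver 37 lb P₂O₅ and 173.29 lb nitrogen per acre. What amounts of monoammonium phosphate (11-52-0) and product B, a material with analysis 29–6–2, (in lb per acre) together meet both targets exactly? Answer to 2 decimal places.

With a, b = lb per acre of monoammonium phosphate and product B:
P₂O₅: 0.52·a + 0.06·b = 37
N: 0.11·a + 0.29·b = 173.29
Solving simultaneously: a = 2.30652, b = 596.677.

2.31 lb monoammonium phosphate, 596.68 lb product B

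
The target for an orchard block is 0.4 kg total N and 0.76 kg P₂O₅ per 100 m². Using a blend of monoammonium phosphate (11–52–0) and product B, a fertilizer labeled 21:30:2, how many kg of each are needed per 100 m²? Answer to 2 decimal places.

Let a = kg of monoammonium phosphate, b = kg of product B (per 100 m²).
N: 0.11·a + 0.21·b = 0.4
P₂O₅: 0.52·a + 0.3·b = 0.76
From row1: a = (0.4 − 0.21·b) / 0.11.
Into row2: 0.52·(0.4 − 0.21·b)/0.11 + 0.3·b = 0.76 → b = 1.63255, a = 0.519685.

0.52 kg monoammonium phosphate, 1.63 kg product B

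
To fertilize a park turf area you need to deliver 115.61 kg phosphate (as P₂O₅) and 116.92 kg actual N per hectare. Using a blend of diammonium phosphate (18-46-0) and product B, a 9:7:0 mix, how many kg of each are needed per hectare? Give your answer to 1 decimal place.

77.1 kg diammonium phosphate, 1144.9 kg product B

Per-hectare balance (a = diammonium phosphate, b = product B):
P₂O₅: 0.46·a + 0.07·b = 115.61
N: 0.18·a + 0.09·b = 116.92
Eliminate b: (row1) − 0.07/0.09·(row2) → 0.32·a = 24.6722, so a = 77.1007.
Then b = (116.92 − 0.18·77.1007) / 0.09 = 1144.91.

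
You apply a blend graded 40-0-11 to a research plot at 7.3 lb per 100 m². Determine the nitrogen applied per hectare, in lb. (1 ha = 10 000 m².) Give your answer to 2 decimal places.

nitrogen per 100 m² = 7.3 × 40% = 2.92 lb.
Convert to per hectare: 2.92 × 100 = 292 lb.

292.00 lb N per hectare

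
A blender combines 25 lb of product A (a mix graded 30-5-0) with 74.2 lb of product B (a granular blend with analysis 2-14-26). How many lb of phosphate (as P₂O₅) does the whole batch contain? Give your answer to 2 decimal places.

P₂O₅ mass = 5%×25 + 14%×74.2 = 11.638 lb.

11.64 lb P₂O₅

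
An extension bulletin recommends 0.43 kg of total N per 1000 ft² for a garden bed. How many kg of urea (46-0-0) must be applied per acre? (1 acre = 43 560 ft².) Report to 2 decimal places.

Product per 1000 ft² = 0.43 / 46% = 0.934783 kg.
Convert to per acre: 0.934783 × 43.56 = 40.7191 kg.

40.72 kg of product per acre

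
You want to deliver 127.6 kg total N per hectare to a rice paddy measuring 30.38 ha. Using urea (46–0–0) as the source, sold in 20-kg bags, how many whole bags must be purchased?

Product per hectare = 127.6 / 46% = 277.391 kg.
Total product = 277.391 × 30.38 = 8427.15 kg.
Bags = ⌈8427.15 / 20⌉ = 422.

422 bags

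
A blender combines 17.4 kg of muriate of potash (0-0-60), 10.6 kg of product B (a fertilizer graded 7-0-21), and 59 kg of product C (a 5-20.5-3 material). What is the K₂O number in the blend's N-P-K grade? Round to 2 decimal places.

16.59% K₂O

Total mass = 17.4 + 10.6 + 59 = 87 kg.
K₂O mass = 60%×17.4 + 21%×10.6 + 3%×59 = 14.436 kg.
% K₂O = 14.436 / 87 = 16.5931%.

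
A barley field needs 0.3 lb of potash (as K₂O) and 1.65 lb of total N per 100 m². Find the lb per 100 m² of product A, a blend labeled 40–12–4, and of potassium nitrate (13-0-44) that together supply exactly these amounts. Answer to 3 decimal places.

4.022 lb product A, 0.316 lb potassium nitrate

Per-100 m² balance (a = product A, b = potassium nitrate):
K₂O: 0.04·a + 0.44·b = 0.3
N: 0.4·a + 0.13·b = 1.65
Eliminate a: (row1) − 0.04/0.4·(row2) → 0.427·b = 0.135, so b = 0.316159.
Back-substitute: a = (0.3 − 0.44·0.316159) / 0.04 = 4.02225.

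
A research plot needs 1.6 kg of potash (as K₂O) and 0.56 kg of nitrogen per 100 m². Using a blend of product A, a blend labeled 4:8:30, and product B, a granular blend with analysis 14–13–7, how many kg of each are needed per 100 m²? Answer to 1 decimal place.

4.7 kg product A, 2.7 kg product B

With a, b = kg per 100 m² of product A and product B:
K₂O: 0.3·a + 0.07·b = 1.6
N: 0.04·a + 0.14·b = 0.56
Eliminate b: (row1) − 0.07/0.14·(row2) → 0.28·a = 1.32, so a = 4.71429.
Then b = (0.56 − 0.04·4.71429) / 0.14 = 2.65306.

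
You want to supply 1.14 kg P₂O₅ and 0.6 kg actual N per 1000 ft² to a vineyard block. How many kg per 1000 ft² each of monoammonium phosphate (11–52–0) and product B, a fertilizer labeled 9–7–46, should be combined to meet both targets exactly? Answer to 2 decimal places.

1.55 kg monoammonium phosphate, 4.77 kg product B

Let a = kg of monoammonium phosphate, b = kg of product B (per 1000 ft²).
P₂O₅: 0.52·a + 0.07·b = 1.14
N: 0.11·a + 0.09·b = 0.6
Eliminate b: (row1) − 0.07/0.09·(row2) → 0.434444·a = 0.673333, so a = 1.54987.
Then b = (0.6 − 0.11·1.54987) / 0.09 = 4.77238.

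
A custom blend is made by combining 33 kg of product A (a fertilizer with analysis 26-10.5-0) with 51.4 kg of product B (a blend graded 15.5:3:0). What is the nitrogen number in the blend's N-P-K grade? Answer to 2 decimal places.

19.61% N

Total mass = 33 + 51.4 = 84.4 kg.
N mass = 26%×33 + 15.5%×51.4 = 16.547 kg.
% N = 16.547 / 84.4 = 19.6055%.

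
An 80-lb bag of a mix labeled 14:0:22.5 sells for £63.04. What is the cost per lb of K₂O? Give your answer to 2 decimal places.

£3.50 per lb K₂O

K₂O in bag = 80 × 22.5% = 18 lb.
Cost per lb K₂O = £63.04 / 18 = £3.5022.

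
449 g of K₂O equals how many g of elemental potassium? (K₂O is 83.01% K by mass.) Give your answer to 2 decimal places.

372.71 g K

K = 449 × 0.8301 = 372.7149 g.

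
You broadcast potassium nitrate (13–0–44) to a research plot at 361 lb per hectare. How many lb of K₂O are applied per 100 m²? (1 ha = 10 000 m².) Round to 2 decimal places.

1.59 lb K₂O per hundred sq m

K₂O per hectare = 361 × 44% = 158.84 lb.
Convert to per 100 m²: 158.84 × 0.01 = 1.5884 lb.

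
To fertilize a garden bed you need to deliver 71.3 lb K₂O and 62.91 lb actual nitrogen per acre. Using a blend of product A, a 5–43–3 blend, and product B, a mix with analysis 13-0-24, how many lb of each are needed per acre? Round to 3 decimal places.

719.679 lb product A, 207.123 lb product B

Per-acre balance (a = product A, b = product B):
K₂O: 0.03·a + 0.24·b = 71.3
N: 0.05·a + 0.13·b = 62.91
Solving simultaneously: a = 719.67901, b = 207.12346.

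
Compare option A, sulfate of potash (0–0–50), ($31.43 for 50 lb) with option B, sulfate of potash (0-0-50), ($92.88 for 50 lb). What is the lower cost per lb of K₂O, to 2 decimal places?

option A: K₂O per bag = 50 × 50% = 25 lb; cost = 31.43 / 25 = $1.2572/lb K₂O.
option B: K₂O per bag = 50 × 50% = 25 lb; cost = 92.88 / 25 = $3.7152/lb K₂O.
option A is cheaper.

$1.26 per lb K₂O (option A)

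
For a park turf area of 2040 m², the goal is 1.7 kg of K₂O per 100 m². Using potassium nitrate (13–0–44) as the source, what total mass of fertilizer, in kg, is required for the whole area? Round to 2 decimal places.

Product per 100 m² = 1.7 / 44% = 3.86364 kg.
Total product = 3.86364 × 2040 / 100 = 78.8182 kg.

78.82 kg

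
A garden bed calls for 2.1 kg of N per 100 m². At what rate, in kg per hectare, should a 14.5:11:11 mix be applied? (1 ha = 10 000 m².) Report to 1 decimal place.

Product per 100 m² = 2.1 / 14.5% = 14.4828 kg.
Convert to per hectare: 14.4828 × 100 = 1448.28 kg.

1448.3 kg of product per hectare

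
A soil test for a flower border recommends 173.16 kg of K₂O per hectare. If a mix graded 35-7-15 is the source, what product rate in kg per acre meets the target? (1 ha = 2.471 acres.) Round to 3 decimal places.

Product per hectare = 173.16 / 15% = 1154.4 kg.
Convert to per acre: 1154.4 × 0.404694 = 467.1793 kg.

467.179 kg of product per acre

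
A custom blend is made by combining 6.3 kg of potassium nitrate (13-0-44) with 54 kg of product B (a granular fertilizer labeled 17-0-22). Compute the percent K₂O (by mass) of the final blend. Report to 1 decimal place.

24.3% K₂O

Total mass = 6.3 + 54 = 60.3 kg.
K₂O mass = 44%×6.3 + 22%×54 = 14.652 kg.
% K₂O = 14.652 / 60.3 = 24.2985%.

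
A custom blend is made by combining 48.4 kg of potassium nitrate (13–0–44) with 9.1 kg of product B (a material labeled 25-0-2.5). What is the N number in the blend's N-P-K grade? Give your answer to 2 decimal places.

Total mass = 48.4 + 9.1 = 57.5 kg.
N mass = 13%×48.4 + 25%×9.1 = 8.567 kg.
% N = 8.567 / 57.5 = 14.8991%.

14.90% N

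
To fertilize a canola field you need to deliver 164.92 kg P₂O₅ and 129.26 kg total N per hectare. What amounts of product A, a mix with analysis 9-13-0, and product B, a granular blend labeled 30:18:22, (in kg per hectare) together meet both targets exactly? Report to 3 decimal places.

1149.526 kg product A, 86.009 kg product B

With a, b = kg per hectare of product A and product B:
P₂O₅: 0.13·a + 0.18·b = 164.92
N: 0.09·a + 0.3·b = 129.26
Solving simultaneously: a = 1149.5263, b = 86.0088.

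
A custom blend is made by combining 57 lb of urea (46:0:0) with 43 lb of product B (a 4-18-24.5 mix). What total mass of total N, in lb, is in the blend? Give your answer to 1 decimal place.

27.9 lb N

N mass = 46%×57 + 4%×43 = 27.94 lb.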